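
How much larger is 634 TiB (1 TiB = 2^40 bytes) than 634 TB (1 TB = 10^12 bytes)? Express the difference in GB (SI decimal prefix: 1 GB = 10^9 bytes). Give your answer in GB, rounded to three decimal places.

63,090.372 GB

634 TiB = 634 × 1,099,511,627,776 = 697,090,372,009,984 bytes
634 TB = 634 × 1,000,000,000,000 = 634,000,000,000,000 bytes
difference = 63,090,372,009,984 bytes
63,090,372,009,984 / 1,000,000,000 = 63,090.372 GB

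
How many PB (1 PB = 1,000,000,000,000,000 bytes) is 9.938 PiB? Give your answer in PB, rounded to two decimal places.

11.19 PB

9.938 PiB = 9.938 × 2^50 bytes = 11,189,193,274,201,997.312 bytes
1 PB = 10^15 bytes = 1,000,000,000,000,000 bytes
11,189,193,274,201,997.312 / 1,000,000,000,000,000 = 11.19 PB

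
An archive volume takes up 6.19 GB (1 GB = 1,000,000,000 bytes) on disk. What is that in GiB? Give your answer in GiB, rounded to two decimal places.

6.19 GB = 6.19 × 10^9 bytes = 6,190,000,000 bytes
1 GiB = 1,073,741,824 bytes
6,190,000,000 / 1,073,741,824 = 5.76 GiB

5.76 GiB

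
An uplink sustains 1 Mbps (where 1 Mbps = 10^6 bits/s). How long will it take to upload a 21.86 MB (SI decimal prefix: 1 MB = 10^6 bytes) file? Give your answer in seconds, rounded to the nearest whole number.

21.86 MB = 21,860,000 bytes = 174,880,000 bits
1 Mbps = 1,000,000 bits/s
time = 174,880,000 / 1,000,000 = 175 s

175 seconds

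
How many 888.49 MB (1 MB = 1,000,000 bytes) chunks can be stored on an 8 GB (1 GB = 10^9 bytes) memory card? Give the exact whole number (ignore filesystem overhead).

9

Capacity: 8 GB = 8,000,000,000 bytes
Per item: 888.49 MB = 888,490,000 bytes
⌊8,000,000,000 / 888,490,000⌋ = 9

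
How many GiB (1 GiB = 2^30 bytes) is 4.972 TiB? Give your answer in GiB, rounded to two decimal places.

5,091.33 GiB

4.972 TiB × 1,099,511,627,776 bytes/TiB = 5,466,771,813,302.272 bytes
1 GiB = 2^30 bytes = 1,073,741,824 bytes
5,466,771,813,302.272 / 1,073,741,824 = 5,091.33 GiB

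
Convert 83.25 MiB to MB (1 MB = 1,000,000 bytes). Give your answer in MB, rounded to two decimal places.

87.29 MB

83.25 MiB = 83.25 × 2^20 bytes = 87,293,952 bytes
1 MB = 1,000,000 bytes
87,293,952 / 1,000,000 = 87.29 MB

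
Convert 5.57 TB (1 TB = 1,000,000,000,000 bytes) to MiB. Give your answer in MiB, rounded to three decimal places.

5,311,965.942 MiB

5.57 TB × 1,000,000,000,000 bytes/TB = 5,570,000,000,000 bytes
1 MiB = 2^20 bytes = 1,048,576 bytes
5,570,000,000,000 / 1,048,576 = 5,311,965.942 MiB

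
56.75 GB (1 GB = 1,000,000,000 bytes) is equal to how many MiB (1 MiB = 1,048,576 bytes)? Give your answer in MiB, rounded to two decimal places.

54,121.02 MiB

56.75 GB = 56.75 × 10^9 bytes = 56,750,000,000 bytes
1 MiB = 2^20 bytes = 1,048,576 bytes
56,750,000,000 / 1,048,576 = 54,121.02 MiB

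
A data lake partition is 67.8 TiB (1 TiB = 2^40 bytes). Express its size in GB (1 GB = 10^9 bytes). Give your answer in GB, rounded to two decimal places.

67.8 TiB = 67.8 × 2^40 bytes = 74,546,888,363,212.8 bytes
1 GB = 1,000,000,000 bytes
74,546,888,363,212.8 / 1,000,000,000 = 74,546.89 GB

74,546.89 GB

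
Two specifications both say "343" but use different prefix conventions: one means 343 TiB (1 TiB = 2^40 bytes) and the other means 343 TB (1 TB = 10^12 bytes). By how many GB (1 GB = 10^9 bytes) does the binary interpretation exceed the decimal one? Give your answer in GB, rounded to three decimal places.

343 TiB = 343 × 1,099,511,627,776 = 377,132,488,327,168 bytes
343 TB = 343 × 1,000,000,000,000 = 343,000,000,000,000 bytes
difference = 34,132,488,327,168 bytes
34,132,488,327,168 / 1,000,000,000 = 34,132.488 GB

34,132.488 GB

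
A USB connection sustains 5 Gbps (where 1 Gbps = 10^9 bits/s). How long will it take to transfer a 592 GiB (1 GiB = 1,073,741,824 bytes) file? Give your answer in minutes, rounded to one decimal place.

17.0 minutes

592 GiB = 635,655,159,808 bytes = 5,085,241,278,464 bits
5 Gbps = 5,000,000,000 bits/s
time = 5,085,241,278,464 / 5,000,000,000 = 1,017.05 s
1,017.05 s / 60 = 17.0 minutes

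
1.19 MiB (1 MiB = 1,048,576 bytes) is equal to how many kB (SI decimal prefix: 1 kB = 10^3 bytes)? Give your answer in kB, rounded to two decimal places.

1,247.81 kB

1.19 MiB = 1.19 × 2^20 bytes = 1,247,805.44 bytes
1 kB = 10^3 bytes = 1,000 bytes
1,247,805.44 / 1,000 = 1,247.81 kB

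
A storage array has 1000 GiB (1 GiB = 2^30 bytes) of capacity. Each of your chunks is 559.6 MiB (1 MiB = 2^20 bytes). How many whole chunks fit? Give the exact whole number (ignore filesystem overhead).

1,829

Capacity: 1000 GiB = 1,073,741,824,000 bytes
Per item: 559.6 MiB = 586,783,129.6 bytes
⌊1,073,741,824,000 / 586,783,129.6⌋ = 1,829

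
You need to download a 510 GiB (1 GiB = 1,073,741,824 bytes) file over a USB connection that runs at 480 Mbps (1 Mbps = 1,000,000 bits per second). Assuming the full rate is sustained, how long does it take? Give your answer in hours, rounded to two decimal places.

510 GiB = 547,608,330,240 bytes = 4,380,866,641,920 bits
480 Mbps = 480,000,000 bits/s
time = 4,380,866,641,920 / 480,000,000 = 9,126.8055 s
9,126.8055 s / 3600 = 2.54 hours

2.54 hours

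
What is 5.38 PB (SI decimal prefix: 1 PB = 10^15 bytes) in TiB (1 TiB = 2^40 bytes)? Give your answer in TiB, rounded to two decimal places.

5.38 PB × 1,000,000,000,000,000 bytes/PB = 5,380,000,000,000,000 bytes
1 TiB = 2^40 bytes = 1,099,511,627,776 bytes
5,380,000,000,000,000 / 1,099,511,627,776 = 4,893.08 TiB

4,893.08 TiB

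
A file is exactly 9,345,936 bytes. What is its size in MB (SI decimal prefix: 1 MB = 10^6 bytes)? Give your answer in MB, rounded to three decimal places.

9,345,936 bytes given.
1 MB = 10^6 bytes = 1,000,000 bytes
9,345,936 / 1,000,000 = 9.346 MB

9.346 MB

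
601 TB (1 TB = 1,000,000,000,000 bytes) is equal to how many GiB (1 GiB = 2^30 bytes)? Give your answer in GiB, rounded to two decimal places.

601 TB = 601 × 10^12 bytes = 601,000,000,000,000 bytes
1 GiB = 2^30 bytes = 1,073,741,824 bytes
601,000,000,000,000 / 1,073,741,824 = 559,724.87 GiB

559,724.87 GiB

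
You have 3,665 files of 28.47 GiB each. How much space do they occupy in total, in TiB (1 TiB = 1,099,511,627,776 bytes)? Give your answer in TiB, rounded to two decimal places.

Total = 3,665 × 28.47 GiB = 104342.55 GiB
= 104342.55 × 1,073,741,824 bytes = 112,036,959,957,811.2 bytes
1 TiB = 1,099,511,627,776 bytes
112,036,959,957,811.2 / 1,099,511,627,776 = 101.90 TiB

101.90 TiB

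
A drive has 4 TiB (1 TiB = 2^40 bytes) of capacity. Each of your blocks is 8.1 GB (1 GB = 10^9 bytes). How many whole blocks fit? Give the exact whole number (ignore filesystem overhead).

Capacity: 4 TiB = 4,398,046,511,104 bytes
Per item: 8.1 GB = 8,100,000,000 bytes
⌊4,398,046,511,104 / 8,100,000,000⌋ = 542

542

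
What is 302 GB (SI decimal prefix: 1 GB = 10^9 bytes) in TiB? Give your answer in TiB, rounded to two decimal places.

0.27 TiB

302 GB = 302 × 10^9 bytes = 302,000,000,000 bytes
1 TiB = 1,099,511,627,776 bytes
302,000,000,000 / 1,099,511,627,776 = 0.27 TiB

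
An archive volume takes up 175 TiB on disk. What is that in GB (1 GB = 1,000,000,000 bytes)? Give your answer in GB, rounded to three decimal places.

175 TiB = 175 × 2^40 bytes = 192,414,534,860,800 bytes
1 GB = 1,000,000,000 bytes
192,414,534,860,800 / 1,000,000,000 = 192,414.535 GB

192,414.535 GB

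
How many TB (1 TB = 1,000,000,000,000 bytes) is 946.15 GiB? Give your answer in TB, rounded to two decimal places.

946.15 GiB = 946.15 × 2^30 bytes = 1,015,920,826,777.6 bytes
1 TB = 1,000,000,000,000 bytes
1,015,920,826,777.6 / 1,000,000,000,000 = 1.02 TB

1.02 TB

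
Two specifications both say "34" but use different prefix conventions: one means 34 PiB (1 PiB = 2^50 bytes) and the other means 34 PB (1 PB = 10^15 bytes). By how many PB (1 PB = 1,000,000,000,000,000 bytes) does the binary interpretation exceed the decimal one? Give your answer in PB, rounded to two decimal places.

34 PiB = 34 × 1,125,899,906,842,624 = 38,280,596,832,649,216 bytes
34 PB = 34 × 1,000,000,000,000,000 = 34,000,000,000,000,000 bytes
difference = 4,280,596,832,649,216 bytes
4,280,596,832,649,216 / 1,000,000,000,000,000 = 4.28 PB

4.28 PB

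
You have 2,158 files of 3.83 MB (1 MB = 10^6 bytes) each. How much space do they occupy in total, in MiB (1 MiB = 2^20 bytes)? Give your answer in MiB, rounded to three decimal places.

Total = 2,158 × 3.83 MB = 8265.14 MB
= 8265.14 × 1,000,000 bytes = 8,265,140,000 bytes
1 MiB = 1,048,576 bytes
8,265,140,000 / 1,048,576 = 7,882.252 MiB

7,882.252 MiB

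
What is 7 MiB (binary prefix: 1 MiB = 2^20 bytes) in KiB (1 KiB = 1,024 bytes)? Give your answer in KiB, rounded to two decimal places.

7 MiB × 1,048,576 bytes/MiB = 7,340,032 bytes
1 KiB = 2^10 bytes = 1,024 bytes
7,340,032 / 1,024 = 7,168.00 KiB

7,168.00 KiB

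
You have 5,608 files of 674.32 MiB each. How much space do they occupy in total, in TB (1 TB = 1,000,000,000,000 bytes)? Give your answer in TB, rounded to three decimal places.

3.965 TB

Total = 5,608 × 674.32 MiB = 3781586.56 MiB
= 3781586.56 × 1,048,576 bytes = 3,965,280,908,738.56 bytes
1 TB = 1,000,000,000,000 bytes
3,965,280,908,738.56 / 1,000,000,000,000 = 3.965 TB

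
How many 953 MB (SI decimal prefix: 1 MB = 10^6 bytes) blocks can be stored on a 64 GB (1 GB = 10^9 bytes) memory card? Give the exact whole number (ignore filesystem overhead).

67

Capacity: 64 GB = 64,000,000,000 bytes
Per item: 953 MB = 953,000,000 bytes
⌊64,000,000,000 / 953,000,000⌋ = 67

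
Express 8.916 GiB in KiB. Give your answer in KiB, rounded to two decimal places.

9,349,103.62 KiB

8.916 GiB = 8.916 × 2^30 bytes = 9,573,482,102.784 bytes
1 KiB = 1,024 bytes
9,573,482,102.784 / 1,024 = 9,349,103.62 KiB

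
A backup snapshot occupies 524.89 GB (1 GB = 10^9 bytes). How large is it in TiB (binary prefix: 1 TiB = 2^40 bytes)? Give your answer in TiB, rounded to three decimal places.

0.477 TiB

524.89 GB × 1,000,000,000 bytes/GB = 524,890,000,000 bytes
1 TiB = 1,099,511,627,776 bytes
524,890,000,000 / 1,099,511,627,776 = 0.477 TiB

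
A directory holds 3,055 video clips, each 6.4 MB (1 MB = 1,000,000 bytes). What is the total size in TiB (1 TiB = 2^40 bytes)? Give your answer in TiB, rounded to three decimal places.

0.018 TiB

Total = 3,055 × 6.4 MB = 19,552 MB
= 19,552 × 1,000,000 bytes = 19,552,000,000 bytes
1 TiB = 1,099,511,627,776 bytes
19,552,000,000 / 1,099,511,627,776 = 0.018 TiB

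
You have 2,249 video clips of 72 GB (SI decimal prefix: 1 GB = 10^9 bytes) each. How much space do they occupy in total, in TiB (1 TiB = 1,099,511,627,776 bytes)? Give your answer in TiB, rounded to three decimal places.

Total = 2,249 × 72 GB = 161,928 GB
= 161,928 × 1,000,000,000 bytes = 161,928,000,000,000 bytes
1 TiB = 1,099,511,627,776 bytes
161,928,000,000,000 / 1,099,511,627,776 = 147.273 TiB

147.273 TiB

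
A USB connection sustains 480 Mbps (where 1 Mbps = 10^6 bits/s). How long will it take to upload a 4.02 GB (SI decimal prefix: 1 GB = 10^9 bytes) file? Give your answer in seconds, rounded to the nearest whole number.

67 seconds

4.02 GB = 4,020,000,000 bytes = 32,160,000,000 bits
480 Mbps = 480,000,000 bits/s
time = 32,160,000,000 / 480,000,000 = 67 s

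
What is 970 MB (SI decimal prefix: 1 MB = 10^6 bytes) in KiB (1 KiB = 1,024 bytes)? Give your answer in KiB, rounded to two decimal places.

947,265.63 KiB

970 MB = 970 × 10^6 bytes = 970,000,000 bytes
1 KiB = 2^10 bytes = 1,024 bytes
970,000,000 / 1,024 = 947,265.63 KiB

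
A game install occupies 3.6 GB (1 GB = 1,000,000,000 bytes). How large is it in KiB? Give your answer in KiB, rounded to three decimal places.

3.6 GB = 3.6 × 10^9 bytes = 3,600,000,000 bytes
1 KiB = 2^10 bytes = 1,024 bytes
3,600,000,000 / 1,024 = 3,515,625.000 KiB

3,515,625.000 KiB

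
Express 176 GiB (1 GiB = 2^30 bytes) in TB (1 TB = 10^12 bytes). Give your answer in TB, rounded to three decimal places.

176 GiB × 1,073,741,824 bytes/GiB = 188,978,561,024 bytes
1 TB = 1,000,000,000,000 bytes
188,978,561,024 / 1,000,000,000,000 = 0.189 TB

0.189 TB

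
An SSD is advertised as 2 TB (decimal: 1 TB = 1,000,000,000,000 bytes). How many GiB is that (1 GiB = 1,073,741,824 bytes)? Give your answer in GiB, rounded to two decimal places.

2 TB × 1,000,000,000,000 bytes/TB = 2,000,000,000,000 bytes
1 GiB = 2^30 bytes = 1,073,741,824 bytes
2,000,000,000,000 / 1,073,741,824 = 1,862.65 GiB

1,862.65 GiB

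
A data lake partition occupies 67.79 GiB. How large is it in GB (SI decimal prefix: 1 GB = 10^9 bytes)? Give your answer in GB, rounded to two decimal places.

72.79 GB

67.79 GiB = 67.79 × 2^30 bytes = 72,788,958,248.96 bytes
1 GB = 1,000,000,000 bytes
72,788,958,248.96 / 1,000,000,000 = 72.79 GB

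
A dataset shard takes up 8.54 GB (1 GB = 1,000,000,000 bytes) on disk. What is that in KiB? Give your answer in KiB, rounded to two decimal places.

8.54 GB × 1,000,000,000 bytes/GB = 8,540,000,000 bytes
1 KiB = 1,024 bytes
8,540,000,000 / 1,024 = 8,339,843.75 KiB

8,339,843.75 KiB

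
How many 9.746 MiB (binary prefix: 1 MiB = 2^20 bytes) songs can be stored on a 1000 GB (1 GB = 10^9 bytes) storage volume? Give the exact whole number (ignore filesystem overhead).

97,852

Capacity: 1000 GB = 1,000,000,000,000 bytes
Per item: 9.746 MiB = 10,219,421.696 bytes
⌊1,000,000,000,000 / 10,219,421.696⌋ = 97,852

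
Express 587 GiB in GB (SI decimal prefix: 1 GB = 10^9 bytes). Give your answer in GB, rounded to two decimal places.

630.29 GB

587 GiB = 587 × 2^30 bytes = 630,286,450,688 bytes
1 GB = 10^9 bytes = 1,000,000,000 bytes
630,286,450,688 / 1,000,000,000 = 630.29 GB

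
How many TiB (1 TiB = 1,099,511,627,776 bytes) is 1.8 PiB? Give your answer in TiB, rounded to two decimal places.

1.8 PiB × 1,125,899,906,842,624 bytes/PiB = 2,026,619,832,316,723.2 bytes
1 TiB = 1,099,511,627,776 bytes
2,026,619,832,316,723.2 / 1,099,511,627,776 = 1,843.20 TiB

1,843.20 TiB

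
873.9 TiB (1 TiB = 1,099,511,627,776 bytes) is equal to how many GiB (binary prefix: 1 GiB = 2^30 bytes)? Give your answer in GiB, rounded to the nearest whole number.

873.9 TiB × 1,099,511,627,776 bytes/TiB = 960,863,211,513,446.4 bytes
1 GiB = 2^30 bytes = 1,073,741,824 bytes
960,863,211,513,446.4 / 1,073,741,824 = 894,874 GiB

894,874 GiB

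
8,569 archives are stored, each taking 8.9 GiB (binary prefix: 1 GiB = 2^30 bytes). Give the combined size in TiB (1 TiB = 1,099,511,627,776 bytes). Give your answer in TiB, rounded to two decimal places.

Total = 8,569 × 8.9 GiB = 76264.1 GiB
= 76264.1 × 1,073,741,824 bytes = 81,887,953,839,718.4 bytes
1 TiB = 1,099,511,627,776 bytes
81,887,953,839,718.4 / 1,099,511,627,776 = 74.48 TiB

74.48 TiB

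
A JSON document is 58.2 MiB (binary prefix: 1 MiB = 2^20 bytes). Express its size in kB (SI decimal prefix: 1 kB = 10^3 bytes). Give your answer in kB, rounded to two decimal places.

61,027.12 kB

58.2 MiB = 58.2 × 2^20 bytes = 61,027,123.2 bytes
1 kB = 1,000 bytes
61,027,123.2 / 1,000 = 61,027.12 kB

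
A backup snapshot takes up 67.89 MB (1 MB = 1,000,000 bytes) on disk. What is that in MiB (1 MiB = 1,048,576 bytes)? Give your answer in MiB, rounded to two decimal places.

64.74 MiB

67.89 MB = 67.89 × 10^6 bytes = 67,890,000 bytes
1 MiB = 1,048,576 bytes
67,890,000 / 1,048,576 = 64.74 MiB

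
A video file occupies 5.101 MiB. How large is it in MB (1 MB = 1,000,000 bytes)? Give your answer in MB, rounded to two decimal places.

5.35 MB

5.101 MiB = 5.101 × 2^20 bytes = 5,348,786.176 bytes
1 MB = 10^6 bytes = 1,000,000 bytes
5,348,786.176 / 1,000,000 = 5.35 MB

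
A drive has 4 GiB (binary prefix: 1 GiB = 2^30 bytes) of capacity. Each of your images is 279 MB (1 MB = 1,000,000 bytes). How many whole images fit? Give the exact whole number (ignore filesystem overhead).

15

Capacity: 4 GiB = 4,294,967,296 bytes
Per item: 279 MB = 279,000,000 bytes
⌊4,294,967,296 / 279,000,000⌋ = 15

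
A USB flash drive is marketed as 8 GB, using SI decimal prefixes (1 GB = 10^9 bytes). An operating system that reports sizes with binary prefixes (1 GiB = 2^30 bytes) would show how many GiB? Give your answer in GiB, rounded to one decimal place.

8 GB = 8 × 10^9 bytes = 8,000,000,000 bytes
1 GiB = 1,073,741,824 bytes
8,000,000,000 / 1,073,741,824 = 7.5 GiB

7.5 GiB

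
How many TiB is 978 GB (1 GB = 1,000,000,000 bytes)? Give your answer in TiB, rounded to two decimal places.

978 GB × 1,000,000,000 bytes/GB = 978,000,000,000 bytes
1 TiB = 2^40 bytes = 1,099,511,627,776 bytes
978,000,000,000 / 1,099,511,627,776 = 0.89 TiB

0.89 TiB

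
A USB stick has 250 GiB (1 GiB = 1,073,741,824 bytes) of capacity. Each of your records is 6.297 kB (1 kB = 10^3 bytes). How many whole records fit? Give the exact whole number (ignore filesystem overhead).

Capacity: 250 GiB = 268,435,456,000 bytes
Per item: 6.297 kB = 6,297 bytes
⌊268,435,456,000 / 6,297⌋ = 42,629,102

42,629,102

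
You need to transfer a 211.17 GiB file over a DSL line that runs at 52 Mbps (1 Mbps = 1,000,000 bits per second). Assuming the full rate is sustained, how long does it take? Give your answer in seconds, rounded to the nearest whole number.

34,883 seconds

211.17 GiB = 226,742,060,974.08 bytes = 1,813,936,487,792.64 bits
52 Mbps = 52,000,000 bits/s
time = 1,813,936,487,792.64 / 52,000,000 = 34,883 s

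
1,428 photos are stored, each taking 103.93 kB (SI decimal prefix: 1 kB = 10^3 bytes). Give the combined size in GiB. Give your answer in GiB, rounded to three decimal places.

0.138 GiB

Total = 1,428 × 103.93 kB = 148412.04 kB
= 148412.04 × 1,000 bytes = 148,412,040 bytes
1 GiB = 1,073,741,824 bytes
148,412,040 / 1,073,741,824 = 0.138 GiB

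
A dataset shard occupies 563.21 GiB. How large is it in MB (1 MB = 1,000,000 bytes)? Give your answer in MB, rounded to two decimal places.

604,742.13 MB

563.21 GiB × 1,073,741,824 bytes/GiB = 604,742,132,695.04 bytes
1 MB = 1,000,000 bytes
604,742,132,695.04 / 1,000,000 = 604,742.13 MB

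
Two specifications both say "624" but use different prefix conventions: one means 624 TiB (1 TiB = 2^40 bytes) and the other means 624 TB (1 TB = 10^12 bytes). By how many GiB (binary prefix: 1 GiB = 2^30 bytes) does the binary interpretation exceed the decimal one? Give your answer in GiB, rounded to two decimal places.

624 TiB = 624 × 1,099,511,627,776 = 686,095,255,732,224 bytes
624 TB = 624 × 1,000,000,000,000 = 624,000,000,000,000 bytes
difference = 62,095,255,732,224 bytes
62,095,255,732,224 / 1,073,741,824 = 57,830.71 GiB

57,830.71 GiB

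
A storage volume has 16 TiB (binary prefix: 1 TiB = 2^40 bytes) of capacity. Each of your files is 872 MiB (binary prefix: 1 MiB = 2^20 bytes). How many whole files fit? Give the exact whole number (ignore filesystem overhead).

19,239

Capacity: 16 TiB = 17,592,186,044,416 bytes
Per item: 872 MiB = 914,358,272 bytes
⌊17,592,186,044,416 / 914,358,272⌋ = 19,239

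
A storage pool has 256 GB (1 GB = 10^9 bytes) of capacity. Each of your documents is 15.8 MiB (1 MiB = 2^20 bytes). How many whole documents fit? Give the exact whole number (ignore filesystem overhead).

Capacity: 256 GB = 256,000,000,000 bytes
Per item: 15.8 MiB = 16,567,500.8 bytes
⌊256,000,000,000 / 16,567,500.8⌋ = 15,451

15,451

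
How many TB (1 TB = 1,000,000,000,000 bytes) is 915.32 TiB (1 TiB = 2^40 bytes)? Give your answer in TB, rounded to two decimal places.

915.32 TiB × 1,099,511,627,776 bytes/TiB = 1,006,404,983,135,928.32 bytes
1 TB = 1,000,000,000,000 bytes
1,006,404,983,135,928.32 / 1,000,000,000,000 = 1,006.40 TB

1,006.40 TB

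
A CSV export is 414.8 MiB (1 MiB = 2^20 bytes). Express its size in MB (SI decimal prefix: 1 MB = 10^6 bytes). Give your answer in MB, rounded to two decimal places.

434.95 MB

414.8 MiB = 414.8 × 2^20 bytes = 434,949,324.8 bytes
1 MB = 1,000,000 bytes
434,949,324.8 / 1,000,000 = 434.95 MB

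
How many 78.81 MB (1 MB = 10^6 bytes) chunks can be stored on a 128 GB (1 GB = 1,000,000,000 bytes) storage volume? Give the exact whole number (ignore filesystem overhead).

1,624

Capacity: 128 GB = 128,000,000,000 bytes
Per item: 78.81 MB = 78,810,000 bytes
⌊128,000,000,000 / 78,810,000⌋ = 1,624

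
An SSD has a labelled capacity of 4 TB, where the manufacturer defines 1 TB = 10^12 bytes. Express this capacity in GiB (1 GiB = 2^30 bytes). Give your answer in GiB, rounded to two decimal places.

4 TB = 4 × 10^12 bytes = 4,000,000,000,000 bytes
1 GiB = 1,073,741,824 bytes
4,000,000,000,000 / 1,073,741,824 = 3,725.29 GiB

3,725.29 GiB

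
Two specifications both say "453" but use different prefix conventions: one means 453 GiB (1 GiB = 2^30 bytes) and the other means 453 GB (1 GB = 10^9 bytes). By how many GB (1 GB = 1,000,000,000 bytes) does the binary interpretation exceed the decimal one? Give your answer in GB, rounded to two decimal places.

33.41 GB

453 GiB = 453 × 1,073,741,824 = 486,405,046,272 bytes
453 GB = 453 × 1,000,000,000 = 453,000,000,000 bytes
difference = 33,405,046,272 bytes
33,405,046,272 / 1,000,000,000 = 33.41 GB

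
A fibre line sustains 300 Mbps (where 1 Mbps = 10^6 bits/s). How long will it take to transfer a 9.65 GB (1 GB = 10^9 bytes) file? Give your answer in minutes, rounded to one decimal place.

4.3 minutes

9.65 GB = 9,650,000,000 bytes = 77,200,000,000 bits
300 Mbps = 300,000,000 bits/s
time = 77,200,000,000 / 300,000,000 = 257.33 s
257.33 s / 60 = 4.3 minutes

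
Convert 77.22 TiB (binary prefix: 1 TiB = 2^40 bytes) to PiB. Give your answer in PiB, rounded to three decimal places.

77.22 TiB = 77.22 × 2^40 bytes = 84,904,287,896,862.72 bytes
1 PiB = 2^50 bytes = 1,125,899,906,842,624 bytes
84,904,287,896,862.72 / 1,125,899,906,842,624 = 0.075 PiB

0.075 PiB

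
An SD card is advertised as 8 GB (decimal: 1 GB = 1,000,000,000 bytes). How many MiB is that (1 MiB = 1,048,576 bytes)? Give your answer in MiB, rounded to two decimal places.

7,629.39 MiB

8 GB = 8 × 10^9 bytes = 8,000,000,000 bytes
1 MiB = 1,048,576 bytes
8,000,000,000 / 1,048,576 = 7,629.39 MiB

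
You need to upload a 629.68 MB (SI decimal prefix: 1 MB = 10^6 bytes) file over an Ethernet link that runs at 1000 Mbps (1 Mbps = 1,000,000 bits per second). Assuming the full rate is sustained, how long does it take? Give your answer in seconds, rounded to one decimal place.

5.0 seconds

629.68 MB = 629,680,000 bytes = 5,037,440,000 bits
1000 Mbps = 1,000,000,000 bits/s
time = 5,037,440,000 / 1,000,000,000 = 5.0 s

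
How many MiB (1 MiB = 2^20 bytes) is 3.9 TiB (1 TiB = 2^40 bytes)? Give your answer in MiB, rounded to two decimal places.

3.9 TiB = 3.9 × 2^40 bytes = 4,288,095,348,326.4 bytes
1 MiB = 2^20 bytes = 1,048,576 bytes
4,288,095,348,326.4 / 1,048,576 = 4,089,446.40 MiB

4,089,446.40 MiB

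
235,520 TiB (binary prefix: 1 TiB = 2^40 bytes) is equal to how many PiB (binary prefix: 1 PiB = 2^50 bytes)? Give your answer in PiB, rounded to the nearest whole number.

235,520 TiB = 235,520 × 2^40 bytes = 258,956,978,573,803,520 bytes
1 PiB = 2^50 bytes = 1,125,899,906,842,624 bytes
258,956,978,573,803,520 / 1,125,899,906,842,624 = 230 PiB

230 PiB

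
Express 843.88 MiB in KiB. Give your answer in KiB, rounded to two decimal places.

864,133.12 KiB

843.88 MiB = 843.88 × 2^20 bytes = 884,872,314.88 bytes
1 KiB = 1,024 bytes
884,872,314.88 / 1,024 = 864,133.12 KiB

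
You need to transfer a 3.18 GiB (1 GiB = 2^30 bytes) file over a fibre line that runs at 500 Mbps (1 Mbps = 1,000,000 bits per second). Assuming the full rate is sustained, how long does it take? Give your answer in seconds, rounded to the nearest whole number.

3.18 GiB = 3,414,499,000.32 bytes = 27,315,992,002.56 bits
500 Mbps = 500,000,000 bits/s
time = 27,315,992,002.56 / 500,000,000 = 55 s

55 seconds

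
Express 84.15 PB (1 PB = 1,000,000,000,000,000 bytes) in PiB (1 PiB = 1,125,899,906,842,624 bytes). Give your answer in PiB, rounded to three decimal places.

84.15 PB = 84.15 × 10^15 bytes = 84,150,000,000,000,000 bytes
1 PiB = 2^50 bytes = 1,125,899,906,842,624 bytes
84,150,000,000,000,000 / 1,125,899,906,842,624 = 74.740 PiB

74.740 PiB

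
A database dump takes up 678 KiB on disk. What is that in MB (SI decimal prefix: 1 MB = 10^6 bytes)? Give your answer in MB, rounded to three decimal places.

678 KiB = 678 × 2^10 bytes = 694,272 bytes
1 MB = 1,000,000 bytes
694,272 / 1,000,000 = 0.694 MB

0.694 MB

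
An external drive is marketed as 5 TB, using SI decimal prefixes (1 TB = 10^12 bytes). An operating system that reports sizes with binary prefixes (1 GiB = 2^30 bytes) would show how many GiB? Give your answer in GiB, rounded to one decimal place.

5 TB = 5 × 10^12 bytes = 5,000,000,000,000 bytes
1 GiB = 2^30 bytes = 1,073,741,824 bytes
5,000,000,000,000 / 1,073,741,824 = 4,656.6 GiB

4,656.6 GiB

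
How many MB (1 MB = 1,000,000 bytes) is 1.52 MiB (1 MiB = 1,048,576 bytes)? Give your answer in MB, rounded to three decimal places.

1.52 MiB × 1,048,576 bytes/MiB = 1,593,835.52 bytes
1 MB = 10^6 bytes = 1,000,000 bytes
1,593,835.52 / 1,000,000 = 1.594 MB

1.594 MB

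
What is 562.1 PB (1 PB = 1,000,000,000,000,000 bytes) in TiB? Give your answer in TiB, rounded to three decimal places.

511,226.972 TiB

562.1 PB = 562.1 × 10^15 bytes = 562,100,000,000,000,000 bytes
1 TiB = 2^40 bytes = 1,099,511,627,776 bytes
562,100,000,000,000,000 / 1,099,511,627,776 = 511,226.972 TiB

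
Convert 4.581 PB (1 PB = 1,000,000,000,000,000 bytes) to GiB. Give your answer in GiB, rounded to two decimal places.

4.581 PB = 4.581 × 10^15 bytes = 4,581,000,000,000,000 bytes
1 GiB = 1,073,741,824 bytes
4,581,000,000,000,000 / 1,073,741,824 = 4,266,388.71 GiB

4,266,388.71 GiB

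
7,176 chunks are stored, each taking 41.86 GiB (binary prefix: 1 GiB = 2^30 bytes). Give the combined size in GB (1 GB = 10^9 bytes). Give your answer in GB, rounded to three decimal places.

322,538.472 GB

Total = 7,176 × 41.86 GiB = 300387.36 GiB
= 300387.36 × 1,073,741,824 bytes = 322,538,471,832,944.64 bytes
1 GB = 1,000,000,000 bytes
322,538,471,832,944.64 / 1,000,000,000 = 322,538.472 GB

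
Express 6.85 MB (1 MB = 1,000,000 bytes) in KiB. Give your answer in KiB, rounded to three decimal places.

6.85 MB × 1,000,000 bytes/MB = 6,850,000 bytes
1 KiB = 1,024 bytes
6,850,000 / 1,024 = 6,689.453 KiB

6,689.453 KiB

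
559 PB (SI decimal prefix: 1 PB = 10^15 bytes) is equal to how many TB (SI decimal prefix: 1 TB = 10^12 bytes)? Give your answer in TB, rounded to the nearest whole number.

559 PB × 1,000,000,000,000,000 bytes/PB = 559,000,000,000,000,000 bytes
1 TB = 10^12 bytes = 1,000,000,000,000 bytes
559,000,000,000,000,000 / 1,000,000,000,000 = 559,000 TB

559,000 TB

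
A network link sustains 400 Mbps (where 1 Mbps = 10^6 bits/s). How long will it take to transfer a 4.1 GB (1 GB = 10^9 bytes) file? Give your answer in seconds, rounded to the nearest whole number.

4.1 GB = 4,100,000,000 bytes = 32,800,000,000 bits
400 Mbps = 400,000,000 bits/s
time = 32,800,000,000 / 400,000,000 = 82 s

82 seconds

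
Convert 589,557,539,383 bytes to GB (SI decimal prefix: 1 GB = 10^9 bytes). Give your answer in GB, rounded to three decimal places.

589,557,539,383 bytes given.
1 GB = 1,000,000,000 bytes
589,557,539,383 / 1,000,000,000 = 589.558 GB

589.558 GB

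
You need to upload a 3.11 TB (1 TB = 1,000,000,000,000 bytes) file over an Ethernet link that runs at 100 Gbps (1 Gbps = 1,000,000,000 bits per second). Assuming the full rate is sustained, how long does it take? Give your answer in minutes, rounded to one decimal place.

3.11 TB = 3,110,000,000,000 bytes = 24,880,000,000,000 bits
100 Gbps = 100,000,000,000 bits/s
time = 24,880,000,000,000 / 100,000,000,000 = 248.80 s
248.80 s / 60 = 4.1 minutes

4.1 minutes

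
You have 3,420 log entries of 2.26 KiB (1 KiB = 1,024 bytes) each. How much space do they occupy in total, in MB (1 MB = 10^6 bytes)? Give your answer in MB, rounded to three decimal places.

Total = 3,420 × 2.26 KiB = 7729.2 KiB
= 7729.2 × 1,024 bytes = 7,914,700.8 bytes
1 MB = 1,000,000 bytes
7,914,700.8 / 1,000,000 = 7.915 MB

7.915 MB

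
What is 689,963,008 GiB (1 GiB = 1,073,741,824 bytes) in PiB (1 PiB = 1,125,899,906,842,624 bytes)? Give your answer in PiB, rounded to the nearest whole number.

689,963,008 GiB = 689,963,008 × 2^30 bytes = 740,842,138,702,446,592 bytes
1 PiB = 1,125,899,906,842,624 bytes
740,842,138,702,446,592 / 1,125,899,906,842,624 = 658 PiB

658 PiB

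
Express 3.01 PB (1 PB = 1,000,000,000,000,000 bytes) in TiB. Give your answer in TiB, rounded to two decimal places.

3.01 PB × 1,000,000,000,000,000 bytes/PB = 3,010,000,000,000,000 bytes
1 TiB = 2^40 bytes = 1,099,511,627,776 bytes
3,010,000,000,000,000 / 1,099,511,627,776 = 2,737.58 TiB

2,737.58 TiB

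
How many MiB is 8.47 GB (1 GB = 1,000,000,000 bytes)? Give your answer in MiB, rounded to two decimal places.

8,077.62 MiB

8.47 GB × 1,000,000,000 bytes/GB = 8,470,000,000 bytes
1 MiB = 1,048,576 bytes
8,470,000,000 / 1,048,576 = 8,077.62 MiB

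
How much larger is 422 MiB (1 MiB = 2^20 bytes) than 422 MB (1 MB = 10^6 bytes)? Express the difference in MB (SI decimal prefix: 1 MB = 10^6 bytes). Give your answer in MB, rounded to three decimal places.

20.499 MB

422 MiB = 422 × 1,048,576 = 442,499,072 bytes
422 MB = 422 × 1,000,000 = 422,000,000 bytes
difference = 20,499,072 bytes
20,499,072 / 1,000,000 = 20.499 MB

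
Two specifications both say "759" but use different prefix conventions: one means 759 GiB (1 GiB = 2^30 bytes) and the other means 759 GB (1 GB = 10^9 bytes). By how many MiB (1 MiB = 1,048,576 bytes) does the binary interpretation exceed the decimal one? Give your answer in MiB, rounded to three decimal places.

53,377.194 MiB

759 GiB = 759 × 1,073,741,824 = 814,970,044,416 bytes
759 GB = 759 × 1,000,000,000 = 759,000,000,000 bytes
difference = 55,970,044,416 bytes
55,970,044,416 / 1,048,576 = 53,377.194 MiB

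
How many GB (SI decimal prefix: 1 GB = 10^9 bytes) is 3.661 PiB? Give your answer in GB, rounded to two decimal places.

3.661 PiB × 1,125,899,906,842,624 bytes/PiB = 4,121,919,558,950,846.464 bytes
1 GB = 1,000,000,000 bytes
4,121,919,558,950,846.464 / 1,000,000,000 = 4,121,919.56 GB

4,121,919.56 GB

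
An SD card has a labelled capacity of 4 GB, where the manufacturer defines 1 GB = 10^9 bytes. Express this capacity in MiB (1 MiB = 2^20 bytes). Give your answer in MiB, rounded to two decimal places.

4 GB = 4 × 10^9 bytes = 4,000,000,000 bytes
1 MiB = 1,048,576 bytes
4,000,000,000 / 1,048,576 = 3,814.70 MiB

3,814.70 MiB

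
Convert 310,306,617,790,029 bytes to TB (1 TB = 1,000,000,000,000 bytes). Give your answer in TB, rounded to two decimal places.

310.31 TB

310,306,617,790,029 bytes given.
1 TB = 10^12 bytes = 1,000,000,000,000 bytes
310,306,617,790,029 / 1,000,000,000,000 = 310.31 TB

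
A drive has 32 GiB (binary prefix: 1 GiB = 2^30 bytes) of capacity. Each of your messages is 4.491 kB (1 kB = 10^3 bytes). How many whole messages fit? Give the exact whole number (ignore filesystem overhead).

Capacity: 32 GiB = 34,359,738,368 bytes
Per item: 4.491 kB = 4,491 bytes
⌊34,359,738,368 / 4,491⌋ = 7,650,799

7,650,799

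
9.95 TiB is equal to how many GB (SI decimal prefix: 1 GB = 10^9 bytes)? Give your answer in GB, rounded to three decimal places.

10,940.141 GB

9.95 TiB × 1,099,511,627,776 bytes/TiB = 10,940,140,696,371.2 bytes
1 GB = 10^9 bytes = 1,000,000,000 bytes
10,940,140,696,371.2 / 1,000,000,000 = 10,940.141 GB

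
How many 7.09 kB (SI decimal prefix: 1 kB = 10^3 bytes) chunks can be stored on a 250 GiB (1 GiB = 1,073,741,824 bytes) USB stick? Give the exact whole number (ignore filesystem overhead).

37,861,136

Capacity: 250 GiB = 268,435,456,000 bytes
Per item: 7.09 kB = 7,090 bytes
⌊268,435,456,000 / 7,090⌋ = 37,861,136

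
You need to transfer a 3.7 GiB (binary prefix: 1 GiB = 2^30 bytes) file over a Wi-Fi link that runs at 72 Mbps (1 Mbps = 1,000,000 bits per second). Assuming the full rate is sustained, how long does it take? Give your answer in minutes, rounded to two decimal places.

7.36 minutes

3.7 GiB = 3,972,844,748.8 bytes = 31,782,757,990.4 bits
72 Mbps = 72,000,000 bits/s
time = 31,782,757,990.4 / 72,000,000 = 441.427 s
441.427 s / 60 = 7.36 minutes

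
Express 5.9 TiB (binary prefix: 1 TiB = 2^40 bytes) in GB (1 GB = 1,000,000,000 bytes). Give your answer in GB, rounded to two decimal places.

6,487.12 GB

5.9 TiB × 1,099,511,627,776 bytes/TiB = 6,487,118,603,878.4 bytes
1 GB = 10^9 bytes = 1,000,000,000 bytes
6,487,118,603,878.4 / 1,000,000,000 = 6,487.12 GB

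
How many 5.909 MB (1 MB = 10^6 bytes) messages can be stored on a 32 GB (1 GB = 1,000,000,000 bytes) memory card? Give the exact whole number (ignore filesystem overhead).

5,415

Capacity: 32 GB = 32,000,000,000 bytes
Per item: 5.909 MB = 5,909,000 bytes
⌊32,000,000,000 / 5,909,000⌋ = 5,415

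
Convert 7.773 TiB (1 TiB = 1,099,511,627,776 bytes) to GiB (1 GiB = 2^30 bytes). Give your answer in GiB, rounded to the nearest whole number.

7,960 GiB

7.773 TiB × 1,099,511,627,776 bytes/TiB = 8,546,503,882,702.848 bytes
1 GiB = 2^30 bytes = 1,073,741,824 bytes
8,546,503,882,702.848 / 1,073,741,824 = 7,960 GiB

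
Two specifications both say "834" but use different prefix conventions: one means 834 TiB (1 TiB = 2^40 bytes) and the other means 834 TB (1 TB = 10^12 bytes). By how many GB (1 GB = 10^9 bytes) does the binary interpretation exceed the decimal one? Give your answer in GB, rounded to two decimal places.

82,992.70 GB

834 TiB = 834 × 1,099,511,627,776 = 916,992,697,565,184 bytes
834 TB = 834 × 1,000,000,000,000 = 834,000,000,000,000 bytes
difference = 82,992,697,565,184 bytes
82,992,697,565,184 / 1,000,000,000 = 82,992.70 GB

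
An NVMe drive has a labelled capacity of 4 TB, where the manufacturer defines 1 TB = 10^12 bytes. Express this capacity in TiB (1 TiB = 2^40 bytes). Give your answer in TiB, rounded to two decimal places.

3.64 TiB

4 TB = 4 × 10^12 bytes = 4,000,000,000,000 bytes
1 TiB = 2^40 bytes = 1,099,511,627,776 bytes
4,000,000,000,000 / 1,099,511,627,776 = 3.64 TiB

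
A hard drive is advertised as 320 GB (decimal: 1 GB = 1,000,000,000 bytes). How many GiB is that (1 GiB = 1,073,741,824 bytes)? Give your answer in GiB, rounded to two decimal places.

320 GB = 320 × 10^9 bytes = 320,000,000,000 bytes
1 GiB = 2^30 bytes = 1,073,741,824 bytes
320,000,000,000 / 1,073,741,824 = 298.02 GiB

298.02 GiB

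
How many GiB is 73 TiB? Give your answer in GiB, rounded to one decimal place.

73 TiB = 73 × 2^40 bytes = 80,264,348,827,648 bytes
1 GiB = 1,073,741,824 bytes
80,264,348,827,648 / 1,073,741,824 = 74,752.0 GiB

74,752.0 GiB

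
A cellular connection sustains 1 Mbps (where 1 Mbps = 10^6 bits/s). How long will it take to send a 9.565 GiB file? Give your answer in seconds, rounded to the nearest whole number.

82,163 seconds

9.565 GiB = 10,270,340,546.56 bytes = 82,162,724,372.48 bits
1 Mbps = 1,000,000 bits/s
time = 82,162,724,372.48 / 1,000,000 = 82,163 s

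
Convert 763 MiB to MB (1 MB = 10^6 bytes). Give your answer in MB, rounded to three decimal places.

763 MiB × 1,048,576 bytes/MiB = 800,063,488 bytes
1 MB = 1,000,000 bytes
800,063,488 / 1,000,000 = 800.063 MB

800.063 MB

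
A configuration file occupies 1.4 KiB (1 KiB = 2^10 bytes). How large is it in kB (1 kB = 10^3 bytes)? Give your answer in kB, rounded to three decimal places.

1.4 KiB × 1,024 bytes/KiB = 1,433.6 bytes
1 kB = 1,000 bytes
1,433.6 / 1,000 = 1.434 kB

1.434 kB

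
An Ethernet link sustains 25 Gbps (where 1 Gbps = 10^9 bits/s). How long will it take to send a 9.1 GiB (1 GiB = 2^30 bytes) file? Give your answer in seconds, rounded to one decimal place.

3.1 seconds

9.1 GiB = 9,771,050,598.4 bytes = 78,168,404,787.2 bits
25 Gbps = 25,000,000,000 bits/s
time = 78,168,404,787.2 / 25,000,000,000 = 3.1 s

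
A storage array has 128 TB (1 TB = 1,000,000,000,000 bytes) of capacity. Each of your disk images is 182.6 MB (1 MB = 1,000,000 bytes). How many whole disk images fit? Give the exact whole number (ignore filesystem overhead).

700,985

Capacity: 128 TB = 128,000,000,000,000 bytes
Per item: 182.6 MB = 182,600,000 bytes
⌊128,000,000,000,000 / 182,600,000⌋ = 700,985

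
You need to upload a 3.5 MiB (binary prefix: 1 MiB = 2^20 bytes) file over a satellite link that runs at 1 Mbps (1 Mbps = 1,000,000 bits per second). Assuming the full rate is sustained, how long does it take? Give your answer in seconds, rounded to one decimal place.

3.5 MiB = 3,670,016 bytes = 29,360,128 bits
1 Mbps = 1,000,000 bits/s
time = 29,360,128 / 1,000,000 = 29.4 s

29.4 seconds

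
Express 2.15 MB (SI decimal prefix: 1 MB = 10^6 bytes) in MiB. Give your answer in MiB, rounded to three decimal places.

2.050 MiB

2.15 MB × 1,000,000 bytes/MB = 2,150,000 bytes
1 MiB = 2^20 bytes = 1,048,576 bytes
2,150,000 / 1,048,576 = 2.050 MiB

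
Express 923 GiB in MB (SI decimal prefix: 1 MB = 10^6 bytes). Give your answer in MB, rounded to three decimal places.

991,063.704 MB

923 GiB × 1,073,741,824 bytes/GiB = 991,063,703,552 bytes
1 MB = 10^6 bytes = 1,000,000 bytes
991,063,703,552 / 1,000,000 = 991,063.704 MB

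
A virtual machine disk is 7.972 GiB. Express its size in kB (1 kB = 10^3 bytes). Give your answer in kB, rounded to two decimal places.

7.972 GiB = 7.972 × 2^30 bytes = 8,559,869,820.928 bytes
1 kB = 10^3 bytes = 1,000 bytes
8,559,869,820.928 / 1,000 = 8,559,869.82 kB

8,559,869.82 kB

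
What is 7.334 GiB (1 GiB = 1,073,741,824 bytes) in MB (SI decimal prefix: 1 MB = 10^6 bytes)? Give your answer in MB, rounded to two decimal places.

7,874.82 MB

7.334 GiB × 1,073,741,824 bytes/GiB = 7,874,822,537.216 bytes
1 MB = 1,000,000 bytes
7,874,822,537.216 / 1,000,000 = 7,874.82 MB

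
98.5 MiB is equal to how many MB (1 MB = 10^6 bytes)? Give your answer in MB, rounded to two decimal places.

98.5 MiB × 1,048,576 bytes/MiB = 103,284,736 bytes
1 MB = 1,000,000 bytes
103,284,736 / 1,000,000 = 103.28 MB

103.28 MB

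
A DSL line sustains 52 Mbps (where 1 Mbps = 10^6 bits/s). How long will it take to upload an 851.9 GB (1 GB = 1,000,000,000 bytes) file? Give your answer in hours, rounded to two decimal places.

851.9 GB = 851,900,000,000 bytes = 6,815,200,000,000 bits
52 Mbps = 52,000,000 bits/s
time = 6,815,200,000,000 / 52,000,000 = 131,061.5385 s
131,061.5385 s / 3600 = 36.41 hours

36.41 hours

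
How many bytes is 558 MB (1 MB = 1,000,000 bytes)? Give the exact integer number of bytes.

558 × 1,000,000 = 558,000,000 bytes

558,000,000 bytes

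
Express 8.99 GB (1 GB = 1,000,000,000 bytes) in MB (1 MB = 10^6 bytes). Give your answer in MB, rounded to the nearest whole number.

8.99 GB = 8.99 × 10^9 bytes = 8,990,000,000 bytes
1 MB = 1,000,000 bytes
8,990,000,000 / 1,000,000 = 8,990 MB

8,990 MB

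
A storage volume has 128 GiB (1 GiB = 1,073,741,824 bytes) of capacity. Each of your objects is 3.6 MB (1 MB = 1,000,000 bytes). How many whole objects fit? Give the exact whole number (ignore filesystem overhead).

Capacity: 128 GiB = 137,438,953,472 bytes
Per item: 3.6 MB = 3,600,000 bytes
⌊137,438,953,472 / 3,600,000⌋ = 38,177

38,177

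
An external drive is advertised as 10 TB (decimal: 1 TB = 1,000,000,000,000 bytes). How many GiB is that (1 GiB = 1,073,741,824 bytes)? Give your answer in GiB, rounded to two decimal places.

9,313.23 GiB

10 TB × 1,000,000,000,000 bytes/TB = 10,000,000,000,000 bytes
1 GiB = 2^30 bytes = 1,073,741,824 bytes
10,000,000,000,000 / 1,073,741,824 = 9,313.23 GiB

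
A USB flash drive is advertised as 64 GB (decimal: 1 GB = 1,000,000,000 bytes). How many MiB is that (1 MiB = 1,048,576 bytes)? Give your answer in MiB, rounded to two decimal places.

61,035.16 MiB

64 GB = 64 × 10^9 bytes = 64,000,000,000 bytes
1 MiB = 2^20 bytes = 1,048,576 bytes
64,000,000,000 / 1,048,576 = 61,035.16 MiB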